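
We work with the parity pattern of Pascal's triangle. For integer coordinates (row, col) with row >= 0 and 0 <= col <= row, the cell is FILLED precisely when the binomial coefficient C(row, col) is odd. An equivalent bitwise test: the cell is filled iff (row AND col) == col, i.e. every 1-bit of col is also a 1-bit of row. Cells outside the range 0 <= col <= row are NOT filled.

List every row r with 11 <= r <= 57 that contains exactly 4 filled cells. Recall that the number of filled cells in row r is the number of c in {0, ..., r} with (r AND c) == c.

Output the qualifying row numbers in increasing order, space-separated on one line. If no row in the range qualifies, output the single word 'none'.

Answer: 12 17 18 20 24 33 34 36 40 48

Derivation:
Row r has 2^popcount(r) filled cells, so we need popcount(r) = log2(4) = 2.
Scan r = 11..57 and keep those with exactly 2 one-bits:
r=11=1011 popcount=3 -> skip
r=12=1100 popcount=2 -> KEEP
r=13=1101 popcount=3 -> skip
r=14=1110 popcount=3 -> skip
r=15=1111 popcount=4 -> skip
r=16=10000 popcount=1 -> skip
r=17=10001 popcount=2 -> KEEP
r=18=10010 popcount=2 -> KEEP
r=19=10011 popcount=3 -> skip
r=20=10100 popcount=2 -> KEEP
r=21=10101 popcount=3 -> skip
r=22=10110 popcount=3 -> skip
r=23=10111 popcount=4 -> skip
r=24=11000 popcount=2 -> KEEP
r=25=11001 popcount=3 -> skip
r=26=11010 popcount=3 -> skip
r=27=11011 popcount=4 -> skip
r=28=11100 popcount=3 -> skip
r=29=11101 popcount=4 -> skip
r=30=11110 popcount=4 -> skip
r=31=11111 popcount=5 -> skip
r=32=100000 popcount=1 -> skip
r=33=100001 popcount=2 -> KEEP
r=34=100010 popcount=2 -> KEEP
r=35=100011 popcount=3 -> skip
r=36=100100 popcount=2 -> KEEP
r=37=100101 popcount=3 -> skip
r=38=100110 popcount=3 -> skip
r=39=100111 popcount=4 -> skip
r=40=101000 popcount=2 -> KEEP
r=41=101001 popcount=3 -> skip
r=42=101010 popcount=3 -> skip
r=43=101011 popcount=4 -> skip
r=44=101100 popcount=3 -> skip
r=45=101101 popcount=4 -> skip
r=46=101110 popcount=4 -> skip
r=47=101111 popcount=5 -> skip
r=48=110000 popcount=2 -> KEEP
r=49=110001 popcount=3 -> skip
r=50=110010 popcount=3 -> skip
r=51=110011 popcount=4 -> skip
r=52=110100 popcount=3 -> skip
r=53=110101 popcount=4 -> skip
r=54=110110 popcount=4 -> skip
r=55=110111 popcount=5 -> skip
r=56=111000 popcount=3 -> skip
r=57=111001 popcount=4 -> skip
Kept rows: 12 17 18 20 24 33 34 36 40 48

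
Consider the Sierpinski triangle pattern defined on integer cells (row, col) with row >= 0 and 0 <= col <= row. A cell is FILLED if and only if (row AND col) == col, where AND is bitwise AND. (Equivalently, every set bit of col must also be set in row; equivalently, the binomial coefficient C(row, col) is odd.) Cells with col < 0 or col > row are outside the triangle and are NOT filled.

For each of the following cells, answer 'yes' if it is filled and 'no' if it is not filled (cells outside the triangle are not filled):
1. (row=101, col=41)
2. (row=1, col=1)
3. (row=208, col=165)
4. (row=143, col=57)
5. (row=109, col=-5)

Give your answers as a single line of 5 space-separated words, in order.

Answer: no yes no no no

Derivation:
(101,41): row=0b1100101, col=0b101001, row AND col = 0b100001 = 33; 33 != 41 -> empty
(1,1): row=0b1, col=0b1, row AND col = 0b1 = 1; 1 == 1 -> filled
(208,165): row=0b11010000, col=0b10100101, row AND col = 0b10000000 = 128; 128 != 165 -> empty
(143,57): row=0b10001111, col=0b111001, row AND col = 0b1001 = 9; 9 != 57 -> empty
(109,-5): col outside [0, 109] -> not filled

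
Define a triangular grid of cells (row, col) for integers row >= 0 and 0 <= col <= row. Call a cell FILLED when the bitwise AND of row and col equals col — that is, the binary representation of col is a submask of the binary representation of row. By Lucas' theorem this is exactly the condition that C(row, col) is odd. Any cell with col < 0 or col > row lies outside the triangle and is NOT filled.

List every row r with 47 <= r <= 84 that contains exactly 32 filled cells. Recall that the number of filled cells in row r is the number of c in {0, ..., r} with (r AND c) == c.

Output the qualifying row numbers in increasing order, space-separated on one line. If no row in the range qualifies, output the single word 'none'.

Row r has 2^popcount(r) filled cells, so we need popcount(r) = log2(32) = 5.
Scan r = 47..84 and keep those with exactly 5 one-bits:
r=47=101111 popcount=5 -> KEEP
r=48=110000 popcount=2 -> skip
r=49=110001 popcount=3 -> skip
r=50=110010 popcount=3 -> skip
r=51=110011 popcount=4 -> skip
r=52=110100 popcount=3 -> skip
r=53=110101 popcount=4 -> skip
r=54=110110 popcount=4 -> skip
r=55=110111 popcount=5 -> KEEP
r=56=111000 popcount=3 -> skip
r=57=111001 popcount=4 -> skip
r=58=111010 popcount=4 -> skip
r=59=111011 popcount=5 -> KEEP
r=60=111100 popcount=4 -> skip
r=61=111101 popcount=5 -> KEEP
r=62=111110 popcount=5 -> KEEP
r=63=111111 popcount=6 -> skip
r=64=1000000 popcount=1 -> skip
r=65=1000001 popcount=2 -> skip
r=66=1000010 popcount=2 -> skip
r=67=1000011 popcount=3 -> skip
r=68=1000100 popcount=2 -> skip
r=69=1000101 popcount=3 -> skip
r=70=1000110 popcount=3 -> skip
r=71=1000111 popcount=4 -> skip
r=72=1001000 popcount=2 -> skip
r=73=1001001 popcount=3 -> skip
r=74=1001010 popcount=3 -> skip
r=75=1001011 popcount=4 -> skip
r=76=1001100 popcount=3 -> skip
r=77=1001101 popcount=4 -> skip
r=78=1001110 popcount=4 -> skip
r=79=1001111 popcount=5 -> KEEP
r=80=1010000 popcount=2 -> skip
r=81=1010001 popcount=3 -> skip
r=82=1010010 popcount=3 -> skip
r=83=1010011 popcount=4 -> skip
r=84=1010100 popcount=3 -> skip
Kept rows: 47 55 59 61 62 79

Answer: 47 55 59 61 62 79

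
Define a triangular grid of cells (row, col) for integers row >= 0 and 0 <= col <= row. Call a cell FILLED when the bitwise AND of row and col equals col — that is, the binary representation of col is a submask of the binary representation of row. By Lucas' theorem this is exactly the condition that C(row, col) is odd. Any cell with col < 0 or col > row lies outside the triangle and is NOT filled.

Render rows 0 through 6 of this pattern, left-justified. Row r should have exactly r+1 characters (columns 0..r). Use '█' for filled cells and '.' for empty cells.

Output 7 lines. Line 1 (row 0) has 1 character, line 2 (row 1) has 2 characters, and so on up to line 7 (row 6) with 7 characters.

r0=0: █
r1=1: ██
r2=10: █.█
r3=11: ████
r4=100: █...█
r5=101: ██..██
r6=110: █.█.█.█

Answer: █
██
█.█
████
█...█
██..██
█.█.█.█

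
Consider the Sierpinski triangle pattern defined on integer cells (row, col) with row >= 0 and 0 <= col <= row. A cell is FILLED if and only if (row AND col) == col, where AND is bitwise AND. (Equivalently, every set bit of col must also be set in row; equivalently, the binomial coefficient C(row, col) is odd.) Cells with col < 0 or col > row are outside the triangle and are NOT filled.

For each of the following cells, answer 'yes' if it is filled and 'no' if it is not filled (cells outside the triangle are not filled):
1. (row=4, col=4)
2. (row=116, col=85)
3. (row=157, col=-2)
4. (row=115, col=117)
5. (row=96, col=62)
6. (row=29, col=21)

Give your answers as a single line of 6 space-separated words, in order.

Answer: yes no no no no yes

Derivation:
(4,4): row=0b100, col=0b100, row AND col = 0b100 = 4; 4 == 4 -> filled
(116,85): row=0b1110100, col=0b1010101, row AND col = 0b1010100 = 84; 84 != 85 -> empty
(157,-2): col outside [0, 157] -> not filled
(115,117): col outside [0, 115] -> not filled
(96,62): row=0b1100000, col=0b111110, row AND col = 0b100000 = 32; 32 != 62 -> empty
(29,21): row=0b11101, col=0b10101, row AND col = 0b10101 = 21; 21 == 21 -> filled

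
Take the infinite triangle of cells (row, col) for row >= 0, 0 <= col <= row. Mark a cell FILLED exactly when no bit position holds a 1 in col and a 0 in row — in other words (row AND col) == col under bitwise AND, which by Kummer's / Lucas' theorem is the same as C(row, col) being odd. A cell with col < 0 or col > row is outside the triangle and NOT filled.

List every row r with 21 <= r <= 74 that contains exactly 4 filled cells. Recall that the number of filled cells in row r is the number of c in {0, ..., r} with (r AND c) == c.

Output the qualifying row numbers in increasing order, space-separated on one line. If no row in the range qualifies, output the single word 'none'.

Row r has 2^popcount(r) filled cells, so we need popcount(r) = log2(4) = 2.
Scan r = 21..74 and keep those with exactly 2 one-bits:
r=21=10101 popcount=3 -> skip
r=22=10110 popcount=3 -> skip
r=23=10111 popcount=4 -> skip
r=24=11000 popcount=2 -> KEEP
r=25=11001 popcount=3 -> skip
r=26=11010 popcount=3 -> skip
r=27=11011 popcount=4 -> skip
r=28=11100 popcount=3 -> skip
r=29=11101 popcount=4 -> skip
r=30=11110 popcount=4 -> skip
r=31=11111 popcount=5 -> skip
r=32=100000 popcount=1 -> skip
r=33=100001 popcount=2 -> KEEP
r=34=100010 popcount=2 -> KEEP
r=35=100011 popcount=3 -> skip
r=36=100100 popcount=2 -> KEEP
r=37=100101 popcount=3 -> skip
r=38=100110 popcount=3 -> skip
r=39=100111 popcount=4 -> skip
r=40=101000 popcount=2 -> KEEP
r=41=101001 popcount=3 -> skip
r=42=101010 popcount=3 -> skip
r=43=101011 popcount=4 -> skip
r=44=101100 popcount=3 -> skip
r=45=101101 popcount=4 -> skip
r=46=101110 popcount=4 -> skip
r=47=101111 popcount=5 -> skip
r=48=110000 popcount=2 -> KEEP
r=49=110001 popcount=3 -> skip
r=50=110010 popcount=3 -> skip
r=51=110011 popcount=4 -> skip
r=52=110100 popcount=3 -> skip
r=53=110101 popcount=4 -> skip
r=54=110110 popcount=4 -> skip
r=55=110111 popcount=5 -> skip
r=56=111000 popcount=3 -> skip
r=57=111001 popcount=4 -> skip
r=58=111010 popcount=4 -> skip
r=59=111011 popcount=5 -> skip
r=60=111100 popcount=4 -> skip
r=61=111101 popcount=5 -> skip
r=62=111110 popcount=5 -> skip
r=63=111111 popcount=6 -> skip
r=64=1000000 popcount=1 -> skip
r=65=1000001 popcount=2 -> KEEP
r=66=1000010 popcount=2 -> KEEP
r=67=1000011 popcount=3 -> skip
r=68=1000100 popcount=2 -> KEEP
r=69=1000101 popcount=3 -> skip
r=70=1000110 popcount=3 -> skip
r=71=1000111 popcount=4 -> skip
r=72=1001000 popcount=2 -> KEEP
r=73=1001001 popcount=3 -> skip
r=74=1001010 popcount=3 -> skip
Kept rows: 24 33 34 36 40 48 65 66 68 72

Answer: 24 33 34 36 40 48 65 66 68 72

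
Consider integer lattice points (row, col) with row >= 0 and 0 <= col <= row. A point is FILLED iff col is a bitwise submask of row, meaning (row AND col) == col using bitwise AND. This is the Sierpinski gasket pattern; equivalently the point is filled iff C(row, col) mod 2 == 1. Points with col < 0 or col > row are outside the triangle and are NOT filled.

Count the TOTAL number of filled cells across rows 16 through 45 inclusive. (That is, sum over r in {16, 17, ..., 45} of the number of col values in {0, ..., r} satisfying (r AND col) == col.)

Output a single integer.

r16=10000 pc1: +2 =2
r17=10001 pc2: +4 =6
r18=10010 pc2: +4 =10
r19=10011 pc3: +8 =18
r20=10100 pc2: +4 =22
r21=10101 pc3: +8 =30
r22=10110 pc3: +8 =38
r23=10111 pc4: +16 =54
r24=11000 pc2: +4 =58
r25=11001 pc3: +8 =66
r26=11010 pc3: +8 =74
r27=11011 pc4: +16 =90
r28=11100 pc3: +8 =98
r29=11101 pc4: +16 =114
r30=11110 pc4: +16 =130
r31=11111 pc5: +32 =162
r32=100000 pc1: +2 =164
r33=100001 pc2: +4 =168
r34=100010 pc2: +4 =172
r35=100011 pc3: +8 =180
r36=100100 pc2: +4 =184
r37=100101 pc3: +8 =192
r38=100110 pc3: +8 =200
r39=100111 pc4: +16 =216
r40=101000 pc2: +4 =220
r41=101001 pc3: +8 =228
r42=101010 pc3: +8 =236
r43=101011 pc4: +16 =252
r44=101100 pc3: +8 =260
r45=101101 pc4: +16 =276

Answer: 276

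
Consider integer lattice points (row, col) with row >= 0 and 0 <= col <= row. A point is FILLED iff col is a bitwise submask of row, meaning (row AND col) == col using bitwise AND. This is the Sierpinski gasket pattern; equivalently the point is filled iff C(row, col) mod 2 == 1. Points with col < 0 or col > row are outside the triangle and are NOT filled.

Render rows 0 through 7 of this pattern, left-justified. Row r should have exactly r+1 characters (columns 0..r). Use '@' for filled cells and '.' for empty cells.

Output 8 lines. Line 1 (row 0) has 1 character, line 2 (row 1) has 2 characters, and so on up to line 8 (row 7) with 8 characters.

Answer: @
@@
@.@
@@@@
@...@
@@..@@
@.@.@.@
@@@@@@@@

Derivation:
r0=0: @
r1=1: @@
r2=10: @.@
r3=11: @@@@
r4=100: @...@
r5=101: @@..@@
r6=110: @.@.@.@
r7=111: @@@@@@@@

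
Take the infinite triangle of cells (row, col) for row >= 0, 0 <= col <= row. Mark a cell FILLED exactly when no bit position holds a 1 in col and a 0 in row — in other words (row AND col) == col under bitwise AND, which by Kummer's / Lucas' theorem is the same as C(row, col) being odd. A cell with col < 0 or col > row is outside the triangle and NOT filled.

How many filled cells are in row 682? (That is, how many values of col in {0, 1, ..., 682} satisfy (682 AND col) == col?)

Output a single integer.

Answer: 32

Derivation:
682 in binary = 1010101010
popcount(682) = number of 1-bits in 1010101010 = 5
A col c satisfies (682 AND c) == c iff every set bit of c is also set in 682; each of the 5 set bits of 682 can independently be on or off in c.
count = 2^5 = 32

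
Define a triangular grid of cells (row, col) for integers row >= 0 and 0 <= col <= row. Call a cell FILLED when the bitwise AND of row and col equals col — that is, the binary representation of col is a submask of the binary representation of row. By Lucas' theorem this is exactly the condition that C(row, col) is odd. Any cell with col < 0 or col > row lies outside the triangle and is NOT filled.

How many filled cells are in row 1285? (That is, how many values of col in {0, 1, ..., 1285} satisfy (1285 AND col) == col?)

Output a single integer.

Answer: 16

Derivation:
1285 in binary = 10100000101
popcount(1285) = number of 1-bits in 10100000101 = 4
A col c satisfies (1285 AND c) == c iff every set bit of c is also set in 1285; each of the 4 set bits of 1285 can independently be on or off in c.
count = 2^4 = 16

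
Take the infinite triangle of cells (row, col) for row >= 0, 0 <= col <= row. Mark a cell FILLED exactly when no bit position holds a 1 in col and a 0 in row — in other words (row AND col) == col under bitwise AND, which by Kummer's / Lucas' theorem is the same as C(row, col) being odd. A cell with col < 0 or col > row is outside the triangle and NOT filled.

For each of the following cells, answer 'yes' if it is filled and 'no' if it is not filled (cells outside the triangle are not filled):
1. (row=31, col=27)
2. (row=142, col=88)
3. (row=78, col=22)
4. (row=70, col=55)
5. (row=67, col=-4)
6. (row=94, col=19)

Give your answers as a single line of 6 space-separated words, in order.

Answer: yes no no no no no

Derivation:
(31,27): row=0b11111, col=0b11011, row AND col = 0b11011 = 27; 27 == 27 -> filled
(142,88): row=0b10001110, col=0b1011000, row AND col = 0b1000 = 8; 8 != 88 -> empty
(78,22): row=0b1001110, col=0b10110, row AND col = 0b110 = 6; 6 != 22 -> empty
(70,55): row=0b1000110, col=0b110111, row AND col = 0b110 = 6; 6 != 55 -> empty
(67,-4): col outside [0, 67] -> not filled
(94,19): row=0b1011110, col=0b10011, row AND col = 0b10010 = 18; 18 != 19 -> empty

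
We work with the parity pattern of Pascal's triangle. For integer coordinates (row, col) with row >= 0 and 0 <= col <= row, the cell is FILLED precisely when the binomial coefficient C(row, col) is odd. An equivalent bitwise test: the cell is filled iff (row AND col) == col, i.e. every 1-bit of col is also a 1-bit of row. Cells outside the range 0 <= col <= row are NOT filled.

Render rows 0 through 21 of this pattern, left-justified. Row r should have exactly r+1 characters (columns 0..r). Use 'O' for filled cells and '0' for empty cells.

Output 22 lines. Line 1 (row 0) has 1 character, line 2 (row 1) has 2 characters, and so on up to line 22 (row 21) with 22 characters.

r0=0: O
r1=1: OO
r2=10: O0O
r3=11: OOOO
r4=100: O000O
r5=101: OO00OO
r6=110: O0O0O0O
r7=111: OOOOOOOO
r8=1000: O0000000O
r9=1001: OO000000OO
r10=1010: O0O00000O0O
r11=1011: OOOO0000OOOO
r12=1100: O000O000O000O
r13=1101: OO00OO00OO00OO
r14=1110: O0O0O0O0O0O0O0O
r15=1111: OOOOOOOOOOOOOOOO
r16=10000: O000000000000000O
r17=10001: OO00000000000000OO
r18=10010: O0O0000000000000O0O
r19=10011: OOOO000000000000OOOO
r20=10100: O000O00000000000O000O
r21=10101: OO00OO0000000000OO00OO

Answer: O
OO
O0O
OOOO
O000O
OO00OO
O0O0O0O
OOOOOOOO
O0000000O
OO000000OO
O0O00000O0O
OOOO0000OOOO
O000O000O000O
OO00OO00OO00OO
O0O0O0O0O0O0O0O
OOOOOOOOOOOOOOOO
O000000000000000O
OO00000000000000OO
O0O0000000000000O0O
OOOO000000000000OOOO
O000O00000000000O000O
OO00OO0000000000OO00OO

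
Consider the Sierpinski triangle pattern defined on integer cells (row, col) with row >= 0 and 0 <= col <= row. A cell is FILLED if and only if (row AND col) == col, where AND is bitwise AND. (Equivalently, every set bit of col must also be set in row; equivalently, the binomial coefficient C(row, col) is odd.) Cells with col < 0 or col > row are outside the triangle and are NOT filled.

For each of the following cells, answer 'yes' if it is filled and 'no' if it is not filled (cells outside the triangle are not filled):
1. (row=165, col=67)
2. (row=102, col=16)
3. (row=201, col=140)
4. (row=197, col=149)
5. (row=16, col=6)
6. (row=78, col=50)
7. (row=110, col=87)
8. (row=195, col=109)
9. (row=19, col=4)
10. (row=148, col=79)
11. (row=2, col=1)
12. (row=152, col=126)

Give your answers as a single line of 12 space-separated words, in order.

(165,67): row=0b10100101, col=0b1000011, row AND col = 0b1 = 1; 1 != 67 -> empty
(102,16): row=0b1100110, col=0b10000, row AND col = 0b0 = 0; 0 != 16 -> empty
(201,140): row=0b11001001, col=0b10001100, row AND col = 0b10001000 = 136; 136 != 140 -> empty
(197,149): row=0b11000101, col=0b10010101, row AND col = 0b10000101 = 133; 133 != 149 -> empty
(16,6): row=0b10000, col=0b110, row AND col = 0b0 = 0; 0 != 6 -> empty
(78,50): row=0b1001110, col=0b110010, row AND col = 0b10 = 2; 2 != 50 -> empty
(110,87): row=0b1101110, col=0b1010111, row AND col = 0b1000110 = 70; 70 != 87 -> empty
(195,109): row=0b11000011, col=0b1101101, row AND col = 0b1000001 = 65; 65 != 109 -> empty
(19,4): row=0b10011, col=0b100, row AND col = 0b0 = 0; 0 != 4 -> empty
(148,79): row=0b10010100, col=0b1001111, row AND col = 0b100 = 4; 4 != 79 -> empty
(2,1): row=0b10, col=0b1, row AND col = 0b0 = 0; 0 != 1 -> empty
(152,126): row=0b10011000, col=0b1111110, row AND col = 0b11000 = 24; 24 != 126 -> empty

Answer: no no no no no no no no no no no no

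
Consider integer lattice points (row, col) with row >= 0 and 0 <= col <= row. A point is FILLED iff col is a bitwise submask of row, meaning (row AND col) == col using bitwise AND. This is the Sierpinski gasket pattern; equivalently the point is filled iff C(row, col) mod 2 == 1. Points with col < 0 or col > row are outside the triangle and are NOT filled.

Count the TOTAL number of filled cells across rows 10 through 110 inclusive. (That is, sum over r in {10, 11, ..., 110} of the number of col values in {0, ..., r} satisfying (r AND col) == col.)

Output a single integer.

r10=1010 pc2: +4 =4
r11=1011 pc3: +8 =12
r12=1100 pc2: +4 =16
r13=1101 pc3: +8 =24
r14=1110 pc3: +8 =32
r15=1111 pc4: +16 =48
r16=10000 pc1: +2 =50
r17=10001 pc2: +4 =54
r18=10010 pc2: +4 =58
r19=10011 pc3: +8 =66
r20=10100 pc2: +4 =70
r21=10101 pc3: +8 =78
r22=10110 pc3: +8 =86
r23=10111 pc4: +16 =102
r24=11000 pc2: +4 =106
r25=11001 pc3: +8 =114
r26=11010 pc3: +8 =122
r27=11011 pc4: +16 =138
r28=11100 pc3: +8 =146
r29=11101 pc4: +16 =162
r30=11110 pc4: +16 =178
r31=11111 pc5: +32 =210
r32=100000 pc1: +2 =212
r33=100001 pc2: +4 =216
r34=100010 pc2: +4 =220
r35=100011 pc3: +8 =228
r36=100100 pc2: +4 =232
r37=100101 pc3: +8 =240
r38=100110 pc3: +8 =248
r39=100111 pc4: +16 =264
r40=101000 pc2: +4 =268
r41=101001 pc3: +8 =276
r42=101010 pc3: +8 =284
r43=101011 pc4: +16 =300
r44=101100 pc3: +8 =308
r45=101101 pc4: +16 =324
r46=101110 pc4: +16 =340
r47=101111 pc5: +32 =372
r48=110000 pc2: +4 =376
r49=110001 pc3: +8 =384
r50=110010 pc3: +8 =392
r51=110011 pc4: +16 =408
r52=110100 pc3: +8 =416
r53=110101 pc4: +16 =432
r54=110110 pc4: +16 =448
r55=110111 pc5: +32 =480
r56=111000 pc3: +8 =488
r57=111001 pc4: +16 =504
r58=111010 pc4: +16 =520
r59=111011 pc5: +32 =552
r60=111100 pc4: +16 =568
r61=111101 pc5: +32 =600
r62=111110 pc5: +32 =632
r63=111111 pc6: +64 =696
r64=1000000 pc1: +2 =698
r65=1000001 pc2: +4 =702
r66=1000010 pc2: +4 =706
r67=1000011 pc3: +8 =714
r68=1000100 pc2: +4 =718
r69=1000101 pc3: +8 =726
r70=1000110 pc3: +8 =734
r71=1000111 pc4: +16 =750
r72=1001000 pc2: +4 =754
r73=1001001 pc3: +8 =762
r74=1001010 pc3: +8 =770
r75=1001011 pc4: +16 =786
r76=1001100 pc3: +8 =794
r77=1001101 pc4: +16 =810
r78=1001110 pc4: +16 =826
r79=1001111 pc5: +32 =858
r80=1010000 pc2: +4 =862
r81=1010001 pc3: +8 =870
r82=1010010 pc3: +8 =878
r83=1010011 pc4: +16 =894
r84=1010100 pc3: +8 =902
r85=1010101 pc4: +16 =918
r86=1010110 pc4: +16 =934
r87=1010111 pc5: +32 =966
r88=1011000 pc3: +8 =974
r89=1011001 pc4: +16 =990
r90=1011010 pc4: +16 =1006
r91=1011011 pc5: +32 =1038
r92=1011100 pc4: +16 =1054
r93=1011101 pc5: +32 =1086
r94=1011110 pc5: +32 =1118
r95=1011111 pc6: +64 =1182
r96=1100000 pc2: +4 =1186
r97=1100001 pc3: +8 =1194
r98=1100010 pc3: +8 =1202
r99=1100011 pc4: +16 =1218
r100=1100100 pc3: +8 =1226
r101=1100101 pc4: +16 =1242
r102=1100110 pc4: +16 =1258
r103=1100111 pc5: +32 =1290
r104=1101000 pc3: +8 =1298
r105=1101001 pc4: +16 =1314
r106=1101010 pc4: +16 =1330
r107=1101011 pc5: +32 =1362
r108=1101100 pc4: +16 =1378
r109=1101101 pc5: +32 =1410
r110=1101110 pc5: +32 =1442

Answer: 1442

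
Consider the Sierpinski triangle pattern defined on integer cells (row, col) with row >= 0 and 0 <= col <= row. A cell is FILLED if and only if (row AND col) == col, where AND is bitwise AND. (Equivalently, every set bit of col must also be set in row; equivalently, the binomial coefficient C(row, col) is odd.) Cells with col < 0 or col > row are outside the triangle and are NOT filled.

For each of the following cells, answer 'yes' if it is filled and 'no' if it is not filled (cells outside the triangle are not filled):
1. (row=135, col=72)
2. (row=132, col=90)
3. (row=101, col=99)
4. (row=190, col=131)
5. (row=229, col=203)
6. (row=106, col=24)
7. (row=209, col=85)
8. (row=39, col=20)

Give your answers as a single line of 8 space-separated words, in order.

(135,72): row=0b10000111, col=0b1001000, row AND col = 0b0 = 0; 0 != 72 -> empty
(132,90): row=0b10000100, col=0b1011010, row AND col = 0b0 = 0; 0 != 90 -> empty
(101,99): row=0b1100101, col=0b1100011, row AND col = 0b1100001 = 97; 97 != 99 -> empty
(190,131): row=0b10111110, col=0b10000011, row AND col = 0b10000010 = 130; 130 != 131 -> empty
(229,203): row=0b11100101, col=0b11001011, row AND col = 0b11000001 = 193; 193 != 203 -> empty
(106,24): row=0b1101010, col=0b11000, row AND col = 0b1000 = 8; 8 != 24 -> empty
(209,85): row=0b11010001, col=0b1010101, row AND col = 0b1010001 = 81; 81 != 85 -> empty
(39,20): row=0b100111, col=0b10100, row AND col = 0b100 = 4; 4 != 20 -> empty

Answer: no no no no no no no no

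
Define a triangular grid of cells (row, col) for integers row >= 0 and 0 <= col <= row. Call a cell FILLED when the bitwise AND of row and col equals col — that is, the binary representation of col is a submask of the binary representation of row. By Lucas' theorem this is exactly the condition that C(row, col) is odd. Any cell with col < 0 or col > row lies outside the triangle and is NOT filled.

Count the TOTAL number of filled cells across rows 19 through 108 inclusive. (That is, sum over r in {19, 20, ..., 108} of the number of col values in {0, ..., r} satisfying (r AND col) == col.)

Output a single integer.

r19=10011 pc3: +8 =8
r20=10100 pc2: +4 =12
r21=10101 pc3: +8 =20
r22=10110 pc3: +8 =28
r23=10111 pc4: +16 =44
r24=11000 pc2: +4 =48
r25=11001 pc3: +8 =56
r26=11010 pc3: +8 =64
r27=11011 pc4: +16 =80
r28=11100 pc3: +8 =88
r29=11101 pc4: +16 =104
r30=11110 pc4: +16 =120
r31=11111 pc5: +32 =152
r32=100000 pc1: +2 =154
r33=100001 pc2: +4 =158
r34=100010 pc2: +4 =162
r35=100011 pc3: +8 =170
r36=100100 pc2: +4 =174
r37=100101 pc3: +8 =182
r38=100110 pc3: +8 =190
r39=100111 pc4: +16 =206
r40=101000 pc2: +4 =210
r41=101001 pc3: +8 =218
r42=101010 pc3: +8 =226
r43=101011 pc4: +16 =242
r44=101100 pc3: +8 =250
r45=101101 pc4: +16 =266
r46=101110 pc4: +16 =282
r47=101111 pc5: +32 =314
r48=110000 pc2: +4 =318
r49=110001 pc3: +8 =326
r50=110010 pc3: +8 =334
r51=110011 pc4: +16 =350
r52=110100 pc3: +8 =358
r53=110101 pc4: +16 =374
r54=110110 pc4: +16 =390
r55=110111 pc5: +32 =422
r56=111000 pc3: +8 =430
r57=111001 pc4: +16 =446
r58=111010 pc4: +16 =462
r59=111011 pc5: +32 =494
r60=111100 pc4: +16 =510
r61=111101 pc5: +32 =542
r62=111110 pc5: +32 =574
r63=111111 pc6: +64 =638
r64=1000000 pc1: +2 =640
r65=1000001 pc2: +4 =644
r66=1000010 pc2: +4 =648
r67=1000011 pc3: +8 =656
r68=1000100 pc2: +4 =660
r69=1000101 pc3: +8 =668
r70=1000110 pc3: +8 =676
r71=1000111 pc4: +16 =692
r72=1001000 pc2: +4 =696
r73=1001001 pc3: +8 =704
r74=1001010 pc3: +8 =712
r75=1001011 pc4: +16 =728
r76=1001100 pc3: +8 =736
r77=1001101 pc4: +16 =752
r78=1001110 pc4: +16 =768
r79=1001111 pc5: +32 =800
r80=1010000 pc2: +4 =804
r81=1010001 pc3: +8 =812
r82=1010010 pc3: +8 =820
r83=1010011 pc4: +16 =836
r84=1010100 pc3: +8 =844
r85=1010101 pc4: +16 =860
r86=1010110 pc4: +16 =876
r87=1010111 pc5: +32 =908
r88=1011000 pc3: +8 =916
r89=1011001 pc4: +16 =932
r90=1011010 pc4: +16 =948
r91=1011011 pc5: +32 =980
r92=1011100 pc4: +16 =996
r93=1011101 pc5: +32 =1028
r94=1011110 pc5: +32 =1060
r95=1011111 pc6: +64 =1124
r96=1100000 pc2: +4 =1128
r97=1100001 pc3: +8 =1136
r98=1100010 pc3: +8 =1144
r99=1100011 pc4: +16 =1160
r100=1100100 pc3: +8 =1168
r101=1100101 pc4: +16 =1184
r102=1100110 pc4: +16 =1200
r103=1100111 pc5: +32 =1232
r104=1101000 pc3: +8 =1240
r105=1101001 pc4: +16 =1256
r106=1101010 pc4: +16 =1272
r107=1101011 pc5: +32 =1304
r108=1101100 pc4: +16 =1320

Answer: 1320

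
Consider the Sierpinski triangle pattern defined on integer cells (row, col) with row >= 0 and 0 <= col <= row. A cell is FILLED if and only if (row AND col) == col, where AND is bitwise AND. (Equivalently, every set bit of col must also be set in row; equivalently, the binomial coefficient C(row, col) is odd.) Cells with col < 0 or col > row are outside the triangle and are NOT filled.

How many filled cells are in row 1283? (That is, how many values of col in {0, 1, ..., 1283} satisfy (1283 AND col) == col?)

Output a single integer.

1283 in binary = 10100000011
popcount(1283) = number of 1-bits in 10100000011 = 4
A col c satisfies (1283 AND c) == c iff every set bit of c is also set in 1283; each of the 4 set bits of 1283 can independently be on or off in c.
count = 2^4 = 16

Answer: 16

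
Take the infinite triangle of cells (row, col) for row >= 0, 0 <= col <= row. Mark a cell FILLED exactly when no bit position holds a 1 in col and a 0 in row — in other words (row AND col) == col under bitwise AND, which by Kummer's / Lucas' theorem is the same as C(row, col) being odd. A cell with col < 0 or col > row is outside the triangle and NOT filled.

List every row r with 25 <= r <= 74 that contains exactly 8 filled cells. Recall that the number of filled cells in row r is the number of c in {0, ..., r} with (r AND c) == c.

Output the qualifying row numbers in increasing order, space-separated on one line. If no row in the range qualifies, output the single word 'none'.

Row r has 2^popcount(r) filled cells, so we need popcount(r) = log2(8) = 3.
Scan r = 25..74 and keep those with exactly 3 one-bits:
r=25=11001 popcount=3 -> KEEP
r=26=11010 popcount=3 -> KEEP
r=27=11011 popcount=4 -> skip
r=28=11100 popcount=3 -> KEEP
r=29=11101 popcount=4 -> skip
r=30=11110 popcount=4 -> skip
r=31=11111 popcount=5 -> skip
r=32=100000 popcount=1 -> skip
r=33=100001 popcount=2 -> skip
r=34=100010 popcount=2 -> skip
r=35=100011 popcount=3 -> KEEP
r=36=100100 popcount=2 -> skip
r=37=100101 popcount=3 -> KEEP
r=38=100110 popcount=3 -> KEEP
r=39=100111 popcount=4 -> skip
r=40=101000 popcount=2 -> skip
r=41=101001 popcount=3 -> KEEP
r=42=101010 popcount=3 -> KEEP
r=43=101011 popcount=4 -> skip
r=44=101100 popcount=3 -> KEEP
r=45=101101 popcount=4 -> skip
r=46=101110 popcount=4 -> skip
r=47=101111 popcount=5 -> skip
r=48=110000 popcount=2 -> skip
r=49=110001 popcount=3 -> KEEP
r=50=110010 popcount=3 -> KEEP
r=51=110011 popcount=4 -> skip
r=52=110100 popcount=3 -> KEEP
r=53=110101 popcount=4 -> skip
r=54=110110 popcount=4 -> skip
r=55=110111 popcount=5 -> skip
r=56=111000 popcount=3 -> KEEP
r=57=111001 popcount=4 -> skip
r=58=111010 popcount=4 -> skip
r=59=111011 popcount=5 -> skip
r=60=111100 popcount=4 -> skip
r=61=111101 popcount=5 -> skip
r=62=111110 popcount=5 -> skip
r=63=111111 popcount=6 -> skip
r=64=1000000 popcount=1 -> skip
r=65=1000001 popcount=2 -> skip
r=66=1000010 popcount=2 -> skip
r=67=1000011 popcount=3 -> KEEP
r=68=1000100 popcount=2 -> skip
r=69=1000101 popcount=3 -> KEEP
r=70=1000110 popcount=3 -> KEEP
r=71=1000111 popcount=4 -> skip
r=72=1001000 popcount=2 -> skip
r=73=1001001 popcount=3 -> KEEP
r=74=1001010 popcount=3 -> KEEP
Kept rows: 25 26 28 35 37 38 41 42 44 49 50 52 56 67 69 70 73 74

Answer: 25 26 28 35 37 38 41 42 44 49 50 52 56 67 69 70 73 74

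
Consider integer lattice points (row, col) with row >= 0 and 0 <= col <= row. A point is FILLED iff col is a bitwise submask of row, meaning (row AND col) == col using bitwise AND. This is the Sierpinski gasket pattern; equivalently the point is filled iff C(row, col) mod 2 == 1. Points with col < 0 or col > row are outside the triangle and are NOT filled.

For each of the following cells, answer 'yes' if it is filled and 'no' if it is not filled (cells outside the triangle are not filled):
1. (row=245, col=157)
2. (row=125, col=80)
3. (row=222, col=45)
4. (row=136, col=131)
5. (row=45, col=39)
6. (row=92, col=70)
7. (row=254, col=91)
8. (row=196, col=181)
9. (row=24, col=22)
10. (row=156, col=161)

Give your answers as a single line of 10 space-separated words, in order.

(245,157): row=0b11110101, col=0b10011101, row AND col = 0b10010101 = 149; 149 != 157 -> empty
(125,80): row=0b1111101, col=0b1010000, row AND col = 0b1010000 = 80; 80 == 80 -> filled
(222,45): row=0b11011110, col=0b101101, row AND col = 0b1100 = 12; 12 != 45 -> empty
(136,131): row=0b10001000, col=0b10000011, row AND col = 0b10000000 = 128; 128 != 131 -> empty
(45,39): row=0b101101, col=0b100111, row AND col = 0b100101 = 37; 37 != 39 -> empty
(92,70): row=0b1011100, col=0b1000110, row AND col = 0b1000100 = 68; 68 != 70 -> empty
(254,91): row=0b11111110, col=0b1011011, row AND col = 0b1011010 = 90; 90 != 91 -> empty
(196,181): row=0b11000100, col=0b10110101, row AND col = 0b10000100 = 132; 132 != 181 -> empty
(24,22): row=0b11000, col=0b10110, row AND col = 0b10000 = 16; 16 != 22 -> empty
(156,161): col outside [0, 156] -> not filled

Answer: no yes no no no no no no no no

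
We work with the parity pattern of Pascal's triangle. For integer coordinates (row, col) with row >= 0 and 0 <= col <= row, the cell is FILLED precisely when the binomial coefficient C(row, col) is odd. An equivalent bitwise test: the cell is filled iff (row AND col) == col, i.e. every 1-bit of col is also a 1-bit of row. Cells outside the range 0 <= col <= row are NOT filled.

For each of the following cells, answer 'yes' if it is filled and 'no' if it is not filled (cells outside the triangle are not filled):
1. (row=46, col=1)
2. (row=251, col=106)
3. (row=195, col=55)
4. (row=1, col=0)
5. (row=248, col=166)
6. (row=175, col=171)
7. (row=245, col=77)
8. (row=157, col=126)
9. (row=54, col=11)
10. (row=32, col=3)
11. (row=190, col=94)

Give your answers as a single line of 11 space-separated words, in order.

Answer: no yes no yes no yes no no no no no

Derivation:
(46,1): row=0b101110, col=0b1, row AND col = 0b0 = 0; 0 != 1 -> empty
(251,106): row=0b11111011, col=0b1101010, row AND col = 0b1101010 = 106; 106 == 106 -> filled
(195,55): row=0b11000011, col=0b110111, row AND col = 0b11 = 3; 3 != 55 -> empty
(1,0): row=0b1, col=0b0, row AND col = 0b0 = 0; 0 == 0 -> filled
(248,166): row=0b11111000, col=0b10100110, row AND col = 0b10100000 = 160; 160 != 166 -> empty
(175,171): row=0b10101111, col=0b10101011, row AND col = 0b10101011 = 171; 171 == 171 -> filled
(245,77): row=0b11110101, col=0b1001101, row AND col = 0b1000101 = 69; 69 != 77 -> empty
(157,126): row=0b10011101, col=0b1111110, row AND col = 0b11100 = 28; 28 != 126 -> empty
(54,11): row=0b110110, col=0b1011, row AND col = 0b10 = 2; 2 != 11 -> empty
(32,3): row=0b100000, col=0b11, row AND col = 0b0 = 0; 0 != 3 -> empty
(190,94): row=0b10111110, col=0b1011110, row AND col = 0b11110 = 30; 30 != 94 -> empty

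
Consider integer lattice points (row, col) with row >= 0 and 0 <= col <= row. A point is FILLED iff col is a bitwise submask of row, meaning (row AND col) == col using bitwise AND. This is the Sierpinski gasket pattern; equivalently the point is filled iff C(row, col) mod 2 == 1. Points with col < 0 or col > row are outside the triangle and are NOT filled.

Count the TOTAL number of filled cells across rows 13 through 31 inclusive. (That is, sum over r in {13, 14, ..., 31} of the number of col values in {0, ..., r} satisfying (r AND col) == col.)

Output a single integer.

r13=1101 pc3: +8 =8
r14=1110 pc3: +8 =16
r15=1111 pc4: +16 =32
r16=10000 pc1: +2 =34
r17=10001 pc2: +4 =38
r18=10010 pc2: +4 =42
r19=10011 pc3: +8 =50
r20=10100 pc2: +4 =54
r21=10101 pc3: +8 =62
r22=10110 pc3: +8 =70
r23=10111 pc4: +16 =86
r24=11000 pc2: +4 =90
r25=11001 pc3: +8 =98
r26=11010 pc3: +8 =106
r27=11011 pc4: +16 =122
r28=11100 pc3: +8 =130
r29=11101 pc4: +16 =146
r30=11110 pc4: +16 =162
r31=11111 pc5: +32 =194

Answer: 194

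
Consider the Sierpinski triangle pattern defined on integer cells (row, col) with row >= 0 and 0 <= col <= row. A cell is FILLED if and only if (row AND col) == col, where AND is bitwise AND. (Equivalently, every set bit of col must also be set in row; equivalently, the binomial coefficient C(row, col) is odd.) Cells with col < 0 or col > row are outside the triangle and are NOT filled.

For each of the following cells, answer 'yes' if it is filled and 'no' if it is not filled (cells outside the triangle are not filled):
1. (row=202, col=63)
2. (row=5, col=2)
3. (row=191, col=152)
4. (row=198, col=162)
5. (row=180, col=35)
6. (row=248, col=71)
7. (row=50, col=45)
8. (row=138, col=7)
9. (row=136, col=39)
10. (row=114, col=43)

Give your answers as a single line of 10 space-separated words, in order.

Answer: no no yes no no no no no no no

Derivation:
(202,63): row=0b11001010, col=0b111111, row AND col = 0b1010 = 10; 10 != 63 -> empty
(5,2): row=0b101, col=0b10, row AND col = 0b0 = 0; 0 != 2 -> empty
(191,152): row=0b10111111, col=0b10011000, row AND col = 0b10011000 = 152; 152 == 152 -> filled
(198,162): row=0b11000110, col=0b10100010, row AND col = 0b10000010 = 130; 130 != 162 -> empty
(180,35): row=0b10110100, col=0b100011, row AND col = 0b100000 = 32; 32 != 35 -> empty
(248,71): row=0b11111000, col=0b1000111, row AND col = 0b1000000 = 64; 64 != 71 -> empty
(50,45): row=0b110010, col=0b101101, row AND col = 0b100000 = 32; 32 != 45 -> empty
(138,7): row=0b10001010, col=0b111, row AND col = 0b10 = 2; 2 != 7 -> empty
(136,39): row=0b10001000, col=0b100111, row AND col = 0b0 = 0; 0 != 39 -> empty
(114,43): row=0b1110010, col=0b101011, row AND col = 0b100010 = 34; 34 != 43 -> empty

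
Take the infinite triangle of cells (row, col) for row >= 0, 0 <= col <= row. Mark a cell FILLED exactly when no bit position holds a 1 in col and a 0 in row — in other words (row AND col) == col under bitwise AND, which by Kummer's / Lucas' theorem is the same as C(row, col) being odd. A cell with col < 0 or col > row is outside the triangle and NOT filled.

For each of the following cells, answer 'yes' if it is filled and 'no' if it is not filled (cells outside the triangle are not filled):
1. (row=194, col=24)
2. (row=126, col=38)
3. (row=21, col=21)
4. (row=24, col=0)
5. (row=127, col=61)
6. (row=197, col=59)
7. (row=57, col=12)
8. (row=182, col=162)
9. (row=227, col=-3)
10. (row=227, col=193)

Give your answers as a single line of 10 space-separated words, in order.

(194,24): row=0b11000010, col=0b11000, row AND col = 0b0 = 0; 0 != 24 -> empty
(126,38): row=0b1111110, col=0b100110, row AND col = 0b100110 = 38; 38 == 38 -> filled
(21,21): row=0b10101, col=0b10101, row AND col = 0b10101 = 21; 21 == 21 -> filled
(24,0): row=0b11000, col=0b0, row AND col = 0b0 = 0; 0 == 0 -> filled
(127,61): row=0b1111111, col=0b111101, row AND col = 0b111101 = 61; 61 == 61 -> filled
(197,59): row=0b11000101, col=0b111011, row AND col = 0b1 = 1; 1 != 59 -> empty
(57,12): row=0b111001, col=0b1100, row AND col = 0b1000 = 8; 8 != 12 -> empty
(182,162): row=0b10110110, col=0b10100010, row AND col = 0b10100010 = 162; 162 == 162 -> filled
(227,-3): col outside [0, 227] -> not filled
(227,193): row=0b11100011, col=0b11000001, row AND col = 0b11000001 = 193; 193 == 193 -> filled

Answer: no yes yes yes yes no no yes no yes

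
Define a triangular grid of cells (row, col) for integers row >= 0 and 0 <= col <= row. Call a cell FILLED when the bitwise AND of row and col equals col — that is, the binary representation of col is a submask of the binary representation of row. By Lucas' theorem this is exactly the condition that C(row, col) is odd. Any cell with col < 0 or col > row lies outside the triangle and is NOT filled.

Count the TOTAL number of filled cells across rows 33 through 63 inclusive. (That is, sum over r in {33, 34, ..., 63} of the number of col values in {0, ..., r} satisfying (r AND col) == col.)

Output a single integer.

r33=100001 pc2: +4 =4
r34=100010 pc2: +4 =8
r35=100011 pc3: +8 =16
r36=100100 pc2: +4 =20
r37=100101 pc3: +8 =28
r38=100110 pc3: +8 =36
r39=100111 pc4: +16 =52
r40=101000 pc2: +4 =56
r41=101001 pc3: +8 =64
r42=101010 pc3: +8 =72
r43=101011 pc4: +16 =88
r44=101100 pc3: +8 =96
r45=101101 pc4: +16 =112
r46=101110 pc4: +16 =128
r47=101111 pc5: +32 =160
r48=110000 pc2: +4 =164
r49=110001 pc3: +8 =172
r50=110010 pc3: +8 =180
r51=110011 pc4: +16 =196
r52=110100 pc3: +8 =204
r53=110101 pc4: +16 =220
r54=110110 pc4: +16 =236
r55=110111 pc5: +32 =268
r56=111000 pc3: +8 =276
r57=111001 pc4: +16 =292
r58=111010 pc4: +16 =308
r59=111011 pc5: +32 =340
r60=111100 pc4: +16 =356
r61=111101 pc5: +32 =388
r62=111110 pc5: +32 =420
r63=111111 pc6: +64 =484

Answer: 484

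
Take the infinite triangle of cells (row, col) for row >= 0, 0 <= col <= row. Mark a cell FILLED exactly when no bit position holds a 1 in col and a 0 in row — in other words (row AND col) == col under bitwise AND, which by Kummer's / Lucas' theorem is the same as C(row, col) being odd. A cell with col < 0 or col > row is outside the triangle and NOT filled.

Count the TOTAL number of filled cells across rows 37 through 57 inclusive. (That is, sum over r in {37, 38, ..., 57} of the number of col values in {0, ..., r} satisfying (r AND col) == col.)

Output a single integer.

Answer: 272

Derivation:
r37=100101 pc3: +8 =8
r38=100110 pc3: +8 =16
r39=100111 pc4: +16 =32
r40=101000 pc2: +4 =36
r41=101001 pc3: +8 =44
r42=101010 pc3: +8 =52
r43=101011 pc4: +16 =68
r44=101100 pc3: +8 =76
r45=101101 pc4: +16 =92
r46=101110 pc4: +16 =108
r47=101111 pc5: +32 =140
r48=110000 pc2: +4 =144
r49=110001 pc3: +8 =152
r50=110010 pc3: +8 =160
r51=110011 pc4: +16 =176
r52=110100 pc3: +8 =184
r53=110101 pc4: +16 =200
r54=110110 pc4: +16 =216
r55=110111 pc5: +32 =248
r56=111000 pc3: +8 =256
r57=111001 pc4: +16 =272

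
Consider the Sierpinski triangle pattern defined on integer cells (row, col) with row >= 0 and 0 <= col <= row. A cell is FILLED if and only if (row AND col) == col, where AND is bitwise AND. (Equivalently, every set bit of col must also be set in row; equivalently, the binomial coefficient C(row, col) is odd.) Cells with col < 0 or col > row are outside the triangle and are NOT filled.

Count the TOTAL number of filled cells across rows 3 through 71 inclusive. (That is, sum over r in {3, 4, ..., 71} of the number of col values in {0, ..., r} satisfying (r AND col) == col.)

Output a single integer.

Answer: 778

Derivation:
r3=11 pc2: +4 =4
r4=100 pc1: +2 =6
r5=101 pc2: +4 =10
r6=110 pc2: +4 =14
r7=111 pc3: +8 =22
r8=1000 pc1: +2 =24
r9=1001 pc2: +4 =28
r10=1010 pc2: +4 =32
r11=1011 pc3: +8 =40
r12=1100 pc2: +4 =44
r13=1101 pc3: +8 =52
r14=1110 pc3: +8 =60
r15=1111 pc4: +16 =76
r16=10000 pc1: +2 =78
r17=10001 pc2: +4 =82
r18=10010 pc2: +4 =86
r19=10011 pc3: +8 =94
r20=10100 pc2: +4 =98
r21=10101 pc3: +8 =106
r22=10110 pc3: +8 =114
r23=10111 pc4: +16 =130
r24=11000 pc2: +4 =134
r25=11001 pc3: +8 =142
r26=11010 pc3: +8 =150
r27=11011 pc4: +16 =166
r28=11100 pc3: +8 =174
r29=11101 pc4: +16 =190
r30=11110 pc4: +16 =206
r31=11111 pc5: +32 =238
r32=100000 pc1: +2 =240
r33=100001 pc2: +4 =244
r34=100010 pc2: +4 =248
r35=100011 pc3: +8 =256
r36=100100 pc2: +4 =260
r37=100101 pc3: +8 =268
r38=100110 pc3: +8 =276
r39=100111 pc4: +16 =292
r40=101000 pc2: +4 =296
r41=101001 pc3: +8 =304
r42=101010 pc3: +8 =312
r43=101011 pc4: +16 =328
r44=101100 pc3: +8 =336
r45=101101 pc4: +16 =352
r46=101110 pc4: +16 =368
r47=101111 pc5: +32 =400
r48=110000 pc2: +4 =404
r49=110001 pc3: +8 =412
r50=110010 pc3: +8 =420
r51=110011 pc4: +16 =436
r52=110100 pc3: +8 =444
r53=110101 pc4: +16 =460
r54=110110 pc4: +16 =476
r55=110111 pc5: +32 =508
r56=111000 pc3: +8 =516
r57=111001 pc4: +16 =532
r58=111010 pc4: +16 =548
r59=111011 pc5: +32 =580
r60=111100 pc4: +16 =596
r61=111101 pc5: +32 =628
r62=111110 pc5: +32 =660
r63=111111 pc6: +64 =724
r64=1000000 pc1: +2 =726
r65=1000001 pc2: +4 =730
r66=1000010 pc2: +4 =734
r67=1000011 pc3: +8 =742
r68=1000100 pc2: +4 =746
r69=1000101 pc3: +8 =754
r70=1000110 pc3: +8 =762
r71=1000111 pc4: +16 =778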